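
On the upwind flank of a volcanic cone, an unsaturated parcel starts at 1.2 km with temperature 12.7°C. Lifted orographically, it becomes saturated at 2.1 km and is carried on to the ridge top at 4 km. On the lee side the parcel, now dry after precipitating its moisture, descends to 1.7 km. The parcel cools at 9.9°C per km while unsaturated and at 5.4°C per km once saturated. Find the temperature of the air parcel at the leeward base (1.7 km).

16.3°C

Dry to 2100 m: -9.9 × 0.9 km = -8.91°C, so T = 3.79°C.
Saturated to 4000 m: -5.4 × 1.9 km = -10.26°C, so T = -6.47°C.
Dry descent to 1700 m: +9.9 × 2.3 km = +22.77°C, so T = 16.3°C.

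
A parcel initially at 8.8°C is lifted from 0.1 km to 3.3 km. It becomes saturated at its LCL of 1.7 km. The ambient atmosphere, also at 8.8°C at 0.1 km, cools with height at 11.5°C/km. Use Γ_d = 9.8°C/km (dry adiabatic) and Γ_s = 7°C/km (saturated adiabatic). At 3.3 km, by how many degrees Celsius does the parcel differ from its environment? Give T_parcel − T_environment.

Parcel:
  Dry to 1700 m: -9.8 × 1.6 km = -15.68°C, so T = -6.88°C.
  Saturated to 3300 m: -7 × 1.6 km = -11.2°C, so T = -18.08°C.
Environment:
  Environment to 3300 m: -11.5 × 3.2 km = -36.8°C, so T = -28°C.
T_parcel − T_env = -18.08 − (-28) = +9.92°C

+9.92°C (parcel warmer than environment)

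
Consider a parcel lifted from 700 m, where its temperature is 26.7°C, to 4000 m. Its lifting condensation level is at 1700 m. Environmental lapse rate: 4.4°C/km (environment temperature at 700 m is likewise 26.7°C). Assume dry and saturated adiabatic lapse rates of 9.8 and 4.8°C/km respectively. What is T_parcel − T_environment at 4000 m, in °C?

-6.32°C (parcel cooler than environment)

Parcel:
  700 → 1700 m (dry, 9.8°C/km): ΔT = -9.8 × 1 = -9.8°C → T = 16.9°C
  1700 → 4000 m (saturated, 4.8°C/km): ΔT = -4.8 × 2.3 = -11.04°C → T = 5.86°C
Environment:
  700 → 4000 m (environment, 4.4°C/km): ΔT = -4.4 × 3.3 = -14.52°C → T = 12.18°C
T_parcel − T_env = 5.86 − 12.18 = -6.32°C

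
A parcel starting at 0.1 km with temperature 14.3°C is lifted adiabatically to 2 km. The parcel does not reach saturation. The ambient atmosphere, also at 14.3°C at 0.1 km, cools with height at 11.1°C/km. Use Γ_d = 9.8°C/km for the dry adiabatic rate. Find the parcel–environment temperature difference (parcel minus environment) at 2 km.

+2.47°C (parcel warmer than environment)

Parcel:
  100–2000 m, dry: Δz = 1.9 km ⇒ ΔT = -18.62°C; T = -4.32°C
Environment:
  100–2000 m, environment: Δz = 1.9 km ⇒ ΔT = -21.09°C; T = -6.79°C
T_parcel − T_env = -4.32 − (-6.79) = +2.47°C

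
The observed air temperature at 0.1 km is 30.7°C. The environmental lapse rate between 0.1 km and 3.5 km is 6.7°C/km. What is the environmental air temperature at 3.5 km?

Environmental to 3500 m: -6.7 × 3.4 km = -22.78°C, so T = 7.92°C.

7.92°C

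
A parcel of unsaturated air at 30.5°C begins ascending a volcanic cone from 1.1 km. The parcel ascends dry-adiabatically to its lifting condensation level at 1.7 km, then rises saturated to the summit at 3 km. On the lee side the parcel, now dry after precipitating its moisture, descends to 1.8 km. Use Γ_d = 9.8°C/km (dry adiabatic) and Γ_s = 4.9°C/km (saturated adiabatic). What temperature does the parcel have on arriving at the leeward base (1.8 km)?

Dry to 1700 m: -9.8 × 0.6 km = -5.88°C, so T = 24.62°C.
Saturated to 3000 m: -4.9 × 1.3 km = -6.37°C, so T = 18.25°C.
Dry descent to 1800 m: +9.8 × 1.2 km = +11.76°C, so T = 30.01°C.

30.01°C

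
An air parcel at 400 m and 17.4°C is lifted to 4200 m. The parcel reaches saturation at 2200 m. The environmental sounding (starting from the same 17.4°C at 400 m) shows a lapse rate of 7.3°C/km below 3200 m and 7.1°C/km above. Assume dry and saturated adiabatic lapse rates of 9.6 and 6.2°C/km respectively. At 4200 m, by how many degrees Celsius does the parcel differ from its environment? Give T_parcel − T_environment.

Parcel:
  From 400 m to 2200 m (dry): cools by 9.6 × 1.8 = 17.28°C, giving 0.12°C.
  From 2200 m to 4200 m (saturated): cools by 6.2 × 2 = 12.4°C, giving -12.28°C.
Environment:
  From 400 m to 3200 m (environment, lower layer): cools by 7.3 × 2.8 = 20.44°C, giving -3.04°C.
  From 3200 m to 4200 m (environment, upper layer): cools by 7.1 × 1 = 7.1°C, giving -10.14°C.
T_parcel − T_env = -12.28 − (-10.14) = -2.14°C

-2.14°C (parcel cooler than environment)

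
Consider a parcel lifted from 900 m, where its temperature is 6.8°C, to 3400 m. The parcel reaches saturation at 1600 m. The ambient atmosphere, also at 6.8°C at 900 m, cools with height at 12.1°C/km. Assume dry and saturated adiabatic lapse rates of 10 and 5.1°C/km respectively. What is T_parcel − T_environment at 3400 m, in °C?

Parcel:
  From 900 m to 1600 m (dry): cools by 10 × 0.7 = 7°C, giving -0.2°C.
  From 1600 m to 3400 m (saturated): cools by 5.1 × 1.8 = 9.18°C, giving -9.38°C.
Environment:
  From 900 m to 3400 m (environment): cools by 12.1 × 2.5 = 30.25°C, giving -23.45°C.
T_parcel − T_env = -9.38 − (-23.45) = +14.07°C

+14.07°C (parcel warmer than environment)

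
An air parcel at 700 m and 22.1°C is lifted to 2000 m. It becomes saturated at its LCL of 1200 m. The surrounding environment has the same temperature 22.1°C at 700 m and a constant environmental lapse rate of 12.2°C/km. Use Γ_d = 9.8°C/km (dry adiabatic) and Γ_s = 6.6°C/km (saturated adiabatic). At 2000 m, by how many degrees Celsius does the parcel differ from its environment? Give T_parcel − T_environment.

+5.68°C (parcel warmer than environment)

Parcel:
  700 → 1200 m (dry, 9.8°C/km): ΔT = -9.8 × 0.5 = -4.9°C → T = 17.2°C
  1200 → 2000 m (saturated, 6.6°C/km): ΔT = -6.6 × 0.8 = -5.28°C → T = 11.92°C
Environment:
  700 → 2000 m (environment, 12.2°C/km): ΔT = -12.2 × 1.3 = -15.86°C → T = 6.24°C
T_parcel − T_env = 11.92 − 6.24 = +5.68°C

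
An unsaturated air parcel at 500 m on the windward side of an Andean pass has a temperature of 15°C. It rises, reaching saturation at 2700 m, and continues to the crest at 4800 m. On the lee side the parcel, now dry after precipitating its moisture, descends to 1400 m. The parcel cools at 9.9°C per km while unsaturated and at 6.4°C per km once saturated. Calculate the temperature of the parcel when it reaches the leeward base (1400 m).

13.44°C

Dry to 2700 m: -9.9 × 2.2 km = -21.78°C, so T = -6.78°C.
Saturated to 4800 m: -6.4 × 2.1 km = -13.44°C, so T = -20.22°C.
Dry descent to 1400 m: +9.9 × 3.4 km = +33.66°C, so T = 13.44°C.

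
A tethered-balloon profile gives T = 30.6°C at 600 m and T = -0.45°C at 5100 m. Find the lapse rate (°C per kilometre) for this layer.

6.9°C/km

Γ = −ΔT/Δz = (30.6 − (-0.45)) / (5100 − 600) m
  = 31.05°C / 4.5 km = 6.9°C/km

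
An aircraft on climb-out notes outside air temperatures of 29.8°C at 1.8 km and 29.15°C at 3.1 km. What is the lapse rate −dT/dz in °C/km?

Γ = −ΔT/Δz = (29.8 − 29.15) / (3100 − 1800) m
  = 0.65°C / 1.3 km = 0.5°C/km

0.5°C/km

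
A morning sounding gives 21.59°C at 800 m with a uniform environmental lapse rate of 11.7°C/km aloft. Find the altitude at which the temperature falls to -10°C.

3500 m

Height above start = (21.59 − (-10)) / 11.7 = 2.7 km
Altitude = 800 m + 2700 m = 3500 m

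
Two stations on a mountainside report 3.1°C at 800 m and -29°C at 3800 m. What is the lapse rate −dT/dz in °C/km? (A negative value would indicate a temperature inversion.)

10.7°C/km

Γ = −ΔT/Δz = (3.1 − (-29)) / (3800 − 800) m
  = 32.1°C / 3 km = 10.7°C/km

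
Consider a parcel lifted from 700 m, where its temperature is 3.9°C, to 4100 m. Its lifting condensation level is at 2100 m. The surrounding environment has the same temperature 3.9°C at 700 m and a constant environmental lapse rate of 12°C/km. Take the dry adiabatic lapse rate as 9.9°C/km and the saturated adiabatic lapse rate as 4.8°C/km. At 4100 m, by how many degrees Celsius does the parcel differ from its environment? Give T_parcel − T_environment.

+17.34°C (parcel warmer than environment)

Parcel:
  700–2100 m, dry: Δz = 1.4 km ⇒ ΔT = -13.86°C; T = -9.96°C
  2100–4100 m, saturated: Δz = 2 km ⇒ ΔT = -9.6°C; T = -19.56°C
Environment:
  700–4100 m, environment: Δz = 3.4 km ⇒ ΔT = -40.8°C; T = -36.9°C
T_parcel − T_env = -19.56 − (-36.9) = +17.34°C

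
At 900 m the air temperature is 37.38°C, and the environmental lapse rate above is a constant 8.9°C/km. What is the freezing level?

Height above start = (37.38 − 0) / 8.9 = 4.2 km
Altitude = 900 m + 4200 m = 5100 m

5100 m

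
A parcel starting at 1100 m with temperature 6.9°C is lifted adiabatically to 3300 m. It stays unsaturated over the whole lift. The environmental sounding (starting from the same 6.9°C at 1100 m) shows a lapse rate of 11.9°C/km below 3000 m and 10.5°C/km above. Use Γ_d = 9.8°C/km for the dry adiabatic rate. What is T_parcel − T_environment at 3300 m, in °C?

Parcel:
  1100 → 3300 m (dry, 9.8°C/km): ΔT = -9.8 × 2.2 = -21.56°C → T = -14.66°C
Environment:
  1100 → 3000 m (environment, lower layer, 11.9°C/km): ΔT = -11.9 × 1.9 = -22.61°C → T = -15.71°C
  3000 → 3300 m (environment, upper layer, 10.5°C/km): ΔT = -10.5 × 0.3 = -3.15°C → T = -18.86°C
T_parcel − T_env = -14.66 − (-18.86) = +4.2°C

+4.2°C (parcel warmer than environment)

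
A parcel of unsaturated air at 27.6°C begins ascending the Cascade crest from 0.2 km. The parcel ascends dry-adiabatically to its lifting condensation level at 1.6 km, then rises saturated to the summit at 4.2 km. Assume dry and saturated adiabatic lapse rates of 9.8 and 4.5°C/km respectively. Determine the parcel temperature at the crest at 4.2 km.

2.18°C

200 → 1600 m (dry, 9.8°C/km): ΔT = -9.8 × 1.4 = -13.72°C → T = 13.88°C
1600 → 4200 m (saturated, 4.5°C/km): ΔT = -4.5 × 2.6 = -11.7°C → T = 2.18°C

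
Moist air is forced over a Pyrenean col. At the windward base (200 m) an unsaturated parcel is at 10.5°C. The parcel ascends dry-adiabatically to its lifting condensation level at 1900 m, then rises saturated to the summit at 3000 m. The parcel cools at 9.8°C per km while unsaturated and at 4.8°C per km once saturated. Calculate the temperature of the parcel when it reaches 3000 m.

-11.44°C

From 200 m to 1900 m (dry): cools by 9.8 × 1.7 = 16.66°C, giving -6.16°C.
From 1900 m to 3000 m (saturated): cools by 4.8 × 1.1 = 5.28°C, giving -11.44°C.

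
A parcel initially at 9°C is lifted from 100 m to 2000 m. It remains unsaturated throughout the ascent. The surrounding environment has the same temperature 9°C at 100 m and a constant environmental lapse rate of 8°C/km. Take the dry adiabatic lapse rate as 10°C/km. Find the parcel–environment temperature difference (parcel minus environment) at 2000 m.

-3.8°C (parcel cooler than environment)

Parcel:
  100–2000 m, dry: Δz = 1.9 km ⇒ ΔT = -19°C; T = -10°C
Environment:
  100–2000 m, environment: Δz = 1.9 km ⇒ ΔT = -15.2°C; T = -6.2°C
T_parcel − T_env = -10 − (-6.2) = -3.8°C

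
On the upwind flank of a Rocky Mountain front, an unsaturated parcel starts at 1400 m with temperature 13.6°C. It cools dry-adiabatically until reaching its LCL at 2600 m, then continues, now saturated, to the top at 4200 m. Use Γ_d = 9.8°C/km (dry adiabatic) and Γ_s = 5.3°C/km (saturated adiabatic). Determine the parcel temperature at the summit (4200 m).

1400–2600 m, dry: Δz = 1.2 km ⇒ ΔT = -11.76°C; T = 1.84°C
2600–4200 m, saturated: Δz = 1.6 km ⇒ ΔT = -8.48°C; T = -6.64°C

-6.64°C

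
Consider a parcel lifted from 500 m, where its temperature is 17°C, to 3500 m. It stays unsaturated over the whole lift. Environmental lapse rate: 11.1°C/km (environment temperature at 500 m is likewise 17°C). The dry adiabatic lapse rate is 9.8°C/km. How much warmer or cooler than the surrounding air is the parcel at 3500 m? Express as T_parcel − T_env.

+3.9°C (parcel warmer than environment)

Parcel:
  Dry to 3500 m: -9.8 × 3 km = -29.4°C, so T = -12.4°C.
Environment:
  Environment to 3500 m: -11.1 × 3 km = -33.3°C, so T = -16.3°C.
T_parcel − T_env = -12.4 − (-16.3) = +3.9°C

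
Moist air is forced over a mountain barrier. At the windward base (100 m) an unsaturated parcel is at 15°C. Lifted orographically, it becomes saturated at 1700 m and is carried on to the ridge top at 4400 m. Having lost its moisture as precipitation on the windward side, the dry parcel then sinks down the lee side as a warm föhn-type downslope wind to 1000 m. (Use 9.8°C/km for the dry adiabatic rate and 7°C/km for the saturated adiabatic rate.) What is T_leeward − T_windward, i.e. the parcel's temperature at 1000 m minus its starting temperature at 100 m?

From 100 m to 1700 m (dry): cools by 9.8 × 1.6 = 15.68°C, giving -0.68°C.
From 1700 m to 4400 m (saturated): cools by 7 × 2.7 = 18.9°C, giving -19.58°C.
From 4400 m to 1000 m (dry descent): warms by 9.8 × 3.4 = 33.32°C, giving 13.74°C.
Net change vs windward start: 13.74 − 15 = -1.26°C

-1.26°C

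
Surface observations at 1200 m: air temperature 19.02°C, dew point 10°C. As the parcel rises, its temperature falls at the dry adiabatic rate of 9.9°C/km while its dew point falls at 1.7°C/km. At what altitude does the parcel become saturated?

2300 m

T and T_d converge at 9.9 − 1.7 = 8.2°C per km
Height above start = (19.02 − 10) / 8.2 = 1.1 km
LCL altitude = 1200 m + 1100 m = 2300 m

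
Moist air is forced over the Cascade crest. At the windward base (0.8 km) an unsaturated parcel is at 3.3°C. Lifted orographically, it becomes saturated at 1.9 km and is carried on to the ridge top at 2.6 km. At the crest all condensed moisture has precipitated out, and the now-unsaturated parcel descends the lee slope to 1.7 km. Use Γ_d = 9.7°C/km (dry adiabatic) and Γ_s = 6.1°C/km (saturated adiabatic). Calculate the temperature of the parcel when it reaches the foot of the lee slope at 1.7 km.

800 → 1900 m (dry, 9.7°C/km): ΔT = -9.7 × 1.1 = -10.67°C → T = -7.37°C
1900 → 2600 m (saturated, 6.1°C/km): ΔT = -6.1 × 0.7 = -4.27°C → T = -11.64°C
2600 → 1700 m (dry descent, 9.7°C/km): ΔT = +9.7 × 0.9 = +8.73°C → T = -2.91°C

-2.91°C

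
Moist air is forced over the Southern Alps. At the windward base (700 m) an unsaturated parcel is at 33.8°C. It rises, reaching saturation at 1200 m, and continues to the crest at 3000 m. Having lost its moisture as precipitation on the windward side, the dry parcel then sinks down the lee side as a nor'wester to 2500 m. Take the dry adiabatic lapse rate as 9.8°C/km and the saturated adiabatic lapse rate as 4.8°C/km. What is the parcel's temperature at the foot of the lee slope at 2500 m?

25.16°C

From 700 m to 1200 m (dry): cools by 9.8 × 0.5 = 4.9°C, giving 28.9°C.
From 1200 m to 3000 m (saturated): cools by 4.8 × 1.8 = 8.64°C, giving 20.26°C.
From 3000 m to 2500 m (dry descent): warms by 9.8 × 0.5 = 4.9°C, giving 25.16°C.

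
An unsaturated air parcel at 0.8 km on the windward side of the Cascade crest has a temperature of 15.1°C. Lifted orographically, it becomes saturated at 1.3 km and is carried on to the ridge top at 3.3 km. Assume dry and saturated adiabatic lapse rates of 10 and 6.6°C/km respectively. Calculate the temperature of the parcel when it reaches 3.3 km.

Dry to 1300 m: -10 × 0.5 km = -5°C, so T = 10.1°C.
Saturated to 3300 m: -6.6 × 2 km = -13.2°C, so T = -3.1°C.

-3.1°C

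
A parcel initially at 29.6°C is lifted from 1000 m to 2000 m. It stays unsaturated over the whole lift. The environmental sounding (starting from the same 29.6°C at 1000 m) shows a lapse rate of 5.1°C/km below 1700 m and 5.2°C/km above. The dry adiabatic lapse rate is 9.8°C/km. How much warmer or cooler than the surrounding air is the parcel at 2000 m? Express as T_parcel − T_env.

Parcel:
  1000 → 2000 m (dry, 9.8°C/km): ΔT = -9.8 × 1 = -9.8°C → T = 19.8°C
Environment:
  1000 → 1700 m (environment, lower layer, 5.1°C/km): ΔT = -5.1 × 0.7 = -3.57°C → T = 26.03°C
  1700 → 2000 m (environment, upper layer, 5.2°C/km): ΔT = -5.2 × 0.3 = -1.56°C → T = 24.47°C
T_parcel − T_env = 19.8 − 24.47 = -4.67°C

-4.67°C (parcel cooler than environment)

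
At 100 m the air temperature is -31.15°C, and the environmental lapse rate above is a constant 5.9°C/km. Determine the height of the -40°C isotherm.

1600 m

Height above start = (-31.15 − (-40)) / 5.9 = 1.5 km
Altitude = 100 m + 1500 m = 1600 m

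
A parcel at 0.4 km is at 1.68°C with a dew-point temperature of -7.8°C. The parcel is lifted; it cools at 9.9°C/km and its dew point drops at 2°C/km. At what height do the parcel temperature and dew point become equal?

1.6 km

T and T_d converge at 9.9 − 2 = 7.9°C per km
Height above start = (1.68 − (-7.8)) / 7.9 = 1.2 km
LCL altitude = 400 m + 1200 m = 1600 m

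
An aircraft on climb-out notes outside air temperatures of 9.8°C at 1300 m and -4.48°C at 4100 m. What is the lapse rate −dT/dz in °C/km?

5.1°C/km

Γ = −ΔT/Δz = (9.8 − (-4.48)) / (4100 − 1300) m
  = 14.28°C / 2.8 km = 5.1°C/km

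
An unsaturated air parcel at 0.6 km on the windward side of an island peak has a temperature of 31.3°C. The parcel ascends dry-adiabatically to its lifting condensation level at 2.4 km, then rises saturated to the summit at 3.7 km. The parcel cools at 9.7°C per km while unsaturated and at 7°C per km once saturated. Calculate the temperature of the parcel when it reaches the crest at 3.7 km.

600 → 2400 m (dry, 9.7°C/km): ΔT = -9.7 × 1.8 = -17.46°C → T = 13.84°C
2400 → 3700 m (saturated, 7°C/km): ΔT = -7 × 1.3 = -9.1°C → T = 4.74°C

4.74°C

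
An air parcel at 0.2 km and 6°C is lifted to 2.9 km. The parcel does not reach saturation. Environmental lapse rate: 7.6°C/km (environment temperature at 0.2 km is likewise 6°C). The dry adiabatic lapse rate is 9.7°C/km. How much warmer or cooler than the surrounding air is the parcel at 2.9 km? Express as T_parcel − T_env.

Parcel:
  Dry to 2900 m: -9.7 × 2.7 km = -26.19°C, so T = -20.19°C.
Environment:
  Environment to 2900 m: -7.6 × 2.7 km = -20.52°C, so T = -14.52°C.
T_parcel − T_env = -20.19 − (-14.52) = -5.67°C

-5.67°C (parcel cooler than environment)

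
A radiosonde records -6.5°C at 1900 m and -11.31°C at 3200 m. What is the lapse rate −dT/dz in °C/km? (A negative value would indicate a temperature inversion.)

3.7°C/km

Γ = −ΔT/Δz = (-6.5 − (-11.31)) / (3200 − 1900) m
  = 4.81°C / 1.3 km = 3.7°C/km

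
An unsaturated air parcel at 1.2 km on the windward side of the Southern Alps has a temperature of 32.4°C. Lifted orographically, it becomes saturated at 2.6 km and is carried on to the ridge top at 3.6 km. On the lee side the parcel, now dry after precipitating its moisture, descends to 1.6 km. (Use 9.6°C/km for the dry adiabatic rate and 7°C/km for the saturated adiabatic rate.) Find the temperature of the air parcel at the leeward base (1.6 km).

Dry to 2600 m: -9.6 × 1.4 km = -13.44°C, so T = 18.96°C.
Saturated to 3600 m: -7 × 1 km = -7°C, so T = 11.96°C.
Dry descent to 1600 m: +9.6 × 2 km = +19.2°C, so T = 31.16°C.

31.16°C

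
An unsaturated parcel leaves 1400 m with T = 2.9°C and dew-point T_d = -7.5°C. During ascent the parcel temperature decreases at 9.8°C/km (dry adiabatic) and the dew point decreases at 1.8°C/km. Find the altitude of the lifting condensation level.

T and T_d converge at 9.8 − 1.8 = 8°C per km
Height above start = (2.9 − (-7.5)) / 8 = 1.3 km
LCL altitude = 1400 m + 1300 m = 2700 m

2700 m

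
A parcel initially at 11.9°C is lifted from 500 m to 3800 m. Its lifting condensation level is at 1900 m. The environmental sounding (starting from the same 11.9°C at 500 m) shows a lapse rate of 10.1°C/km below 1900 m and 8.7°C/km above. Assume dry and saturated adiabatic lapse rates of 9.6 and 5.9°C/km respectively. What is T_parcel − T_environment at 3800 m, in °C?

Parcel:
  From 500 m to 1900 m (dry): cools by 9.6 × 1.4 = 13.44°C, giving -1.54°C.
  From 1900 m to 3800 m (saturated): cools by 5.9 × 1.9 = 11.21°C, giving -12.75°C.
Environment:
  From 500 m to 1900 m (environment, lower layer): cools by 10.1 × 1.4 = 14.14°C, giving -2.24°C.
  From 1900 m to 3800 m (environment, upper layer): cools by 8.7 × 1.9 = 16.53°C, giving -18.77°C.
T_parcel − T_env = -12.75 − (-18.77) = +6.02°C

+6.02°C (parcel warmer than environment)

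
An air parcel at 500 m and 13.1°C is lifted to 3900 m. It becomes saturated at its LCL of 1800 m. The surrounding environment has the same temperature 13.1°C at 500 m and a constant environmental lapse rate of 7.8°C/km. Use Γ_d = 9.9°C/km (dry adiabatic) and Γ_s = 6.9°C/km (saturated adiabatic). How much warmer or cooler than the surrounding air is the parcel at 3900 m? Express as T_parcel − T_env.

Parcel:
  From 500 m to 1800 m (dry): cools by 9.9 × 1.3 = 12.87°C, giving 0.23°C.
  From 1800 m to 3900 m (saturated): cools by 6.9 × 2.1 = 14.49°C, giving -14.26°C.
Environment:
  From 500 m to 3900 m (environment): cools by 7.8 × 3.4 = 26.52°C, giving -13.42°C.
T_parcel − T_env = -14.26 − (-13.42) = -0.84°C

-0.84°C (parcel cooler than environment)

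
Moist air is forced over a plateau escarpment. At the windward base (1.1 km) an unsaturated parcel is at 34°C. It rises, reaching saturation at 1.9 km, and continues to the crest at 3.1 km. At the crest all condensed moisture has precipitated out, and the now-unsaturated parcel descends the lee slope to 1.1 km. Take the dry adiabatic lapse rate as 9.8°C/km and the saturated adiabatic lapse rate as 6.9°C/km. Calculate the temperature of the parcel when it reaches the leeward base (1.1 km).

37.48°C

From 1100 m to 1900 m (dry): cools by 9.8 × 0.8 = 7.84°C, giving 26.16°C.
From 1900 m to 3100 m (saturated): cools by 6.9 × 1.2 = 8.28°C, giving 17.88°C.
From 3100 m to 1100 m (dry descent): warms by 9.8 × 2 = 19.6°C, giving 37.48°C.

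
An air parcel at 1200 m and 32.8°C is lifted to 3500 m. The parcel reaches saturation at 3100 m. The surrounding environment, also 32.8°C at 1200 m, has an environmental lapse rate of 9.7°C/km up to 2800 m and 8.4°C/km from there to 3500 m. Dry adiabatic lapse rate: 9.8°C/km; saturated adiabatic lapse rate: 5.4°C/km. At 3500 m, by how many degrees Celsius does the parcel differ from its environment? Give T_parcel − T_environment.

Parcel:
  1200 → 3100 m (dry, 9.8°C/km): ΔT = -9.8 × 1.9 = -18.62°C → T = 14.18°C
  3100 → 3500 m (saturated, 5.4°C/km): ΔT = -5.4 × 0.4 = -2.16°C → T = 12.02°C
Environment:
  1200 → 2800 m (environment, lower layer, 9.7°C/km): ΔT = -9.7 × 1.6 = -15.52°C → T = 17.28°C
  2800 → 3500 m (environment, upper layer, 8.4°C/km): ΔT = -8.4 × 0.7 = -5.88°C → T = 11.4°C
T_parcel − T_env = 12.02 − 11.4 = +0.62°C

+0.62°C (parcel warmer than environment)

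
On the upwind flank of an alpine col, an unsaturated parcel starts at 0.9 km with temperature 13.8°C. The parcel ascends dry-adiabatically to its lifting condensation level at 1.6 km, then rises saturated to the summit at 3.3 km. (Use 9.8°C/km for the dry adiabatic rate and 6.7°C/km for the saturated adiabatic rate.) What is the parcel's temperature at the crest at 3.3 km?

900–1600 m, dry: Δz = 0.7 km ⇒ ΔT = -6.86°C; T = 6.94°C
1600–3300 m, saturated: Δz = 1.7 km ⇒ ΔT = -11.39°C; T = -4.45°C

-4.45°C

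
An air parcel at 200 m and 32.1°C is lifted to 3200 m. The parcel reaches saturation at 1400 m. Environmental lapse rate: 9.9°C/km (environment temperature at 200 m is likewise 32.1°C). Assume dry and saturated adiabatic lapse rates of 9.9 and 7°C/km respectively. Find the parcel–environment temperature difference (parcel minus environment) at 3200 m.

Parcel:
  200 → 1400 m (dry, 9.9°C/km): ΔT = -9.9 × 1.2 = -11.88°C → T = 20.22°C
  1400 → 3200 m (saturated, 7°C/km): ΔT = -7 × 1.8 = -12.6°C → T = 7.62°C
Environment:
  200 → 3200 m (environment, 9.9°C/km): ΔT = -9.9 × 3 = -29.7°C → T = 2.4°C
T_parcel − T_env = 7.62 − 2.4 = +5.22°C

+5.22°C (parcel warmer than environment)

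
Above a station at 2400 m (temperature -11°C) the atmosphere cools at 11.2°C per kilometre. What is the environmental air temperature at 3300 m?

-21.08°C

2400 → 3300 m (environmental, 11.2°C/km): ΔT = -11.2 × 0.9 = -10.08°C → T = -21.08°C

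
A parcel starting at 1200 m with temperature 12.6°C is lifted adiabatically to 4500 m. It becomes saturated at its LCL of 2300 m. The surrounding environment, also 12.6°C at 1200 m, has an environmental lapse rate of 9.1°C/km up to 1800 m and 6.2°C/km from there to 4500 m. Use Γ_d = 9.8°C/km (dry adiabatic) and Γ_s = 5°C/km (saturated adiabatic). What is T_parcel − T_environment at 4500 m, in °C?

+0.42°C (parcel warmer than environment)

Parcel:
  1200 → 2300 m (dry, 9.8°C/km): ΔT = -9.8 × 1.1 = -10.78°C → T = 1.82°C
  2300 → 4500 m (saturated, 5°C/km): ΔT = -5 × 2.2 = -11°C → T = -9.18°C
Environment:
  1200 → 1800 m (environment, lower layer, 9.1°C/km): ΔT = -9.1 × 0.6 = -5.46°C → T = 7.14°C
  1800 → 4500 m (environment, upper layer, 6.2°C/km): ΔT = -6.2 × 2.7 = -16.74°C → T = -9.6°C
T_parcel − T_env = -9.18 − (-9.6) = +0.42°C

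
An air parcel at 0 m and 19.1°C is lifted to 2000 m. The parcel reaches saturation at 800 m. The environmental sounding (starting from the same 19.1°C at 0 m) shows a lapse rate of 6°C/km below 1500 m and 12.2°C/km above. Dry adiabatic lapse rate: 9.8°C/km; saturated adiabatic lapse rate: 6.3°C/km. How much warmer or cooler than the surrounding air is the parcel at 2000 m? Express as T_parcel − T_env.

Parcel:
  From 0 m to 800 m (dry): cools by 9.8 × 0.8 = 7.84°C, giving 11.26°C.
  From 800 m to 2000 m (saturated): cools by 6.3 × 1.2 = 7.56°C, giving 3.7°C.
Environment:
  From 0 m to 1500 m (environment, lower layer): cools by 6 × 1.5 = 9°C, giving 10.1°C.
  From 1500 m to 2000 m (environment, upper layer): cools by 12.2 × 0.5 = 6.1°C, giving 4°C.
T_parcel − T_env = 3.7 − 4 = -0.3°C

-0.3°C (parcel cooler than environment)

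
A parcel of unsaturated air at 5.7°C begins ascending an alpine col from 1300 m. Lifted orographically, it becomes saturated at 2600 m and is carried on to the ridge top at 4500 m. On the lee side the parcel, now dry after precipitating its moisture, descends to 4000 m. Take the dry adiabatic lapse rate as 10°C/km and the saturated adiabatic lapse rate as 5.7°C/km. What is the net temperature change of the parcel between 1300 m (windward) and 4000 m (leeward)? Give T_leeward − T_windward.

1300 → 2600 m (dry, 10°C/km): ΔT = -10 × 1.3 = -13°C → T = -7.3°C
2600 → 4500 m (saturated, 5.7°C/km): ΔT = -5.7 × 1.9 = -10.83°C → T = -18.13°C
4500 → 4000 m (dry descent, 10°C/km): ΔT = +10 × 0.5 = +5°C → T = -13.13°C
Net change vs windward start: -13.13 − 5.7 = -18.83°C

-18.83°C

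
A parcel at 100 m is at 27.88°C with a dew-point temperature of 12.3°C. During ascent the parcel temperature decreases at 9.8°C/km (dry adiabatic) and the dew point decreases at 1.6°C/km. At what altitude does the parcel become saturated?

T and T_d converge at 9.8 − 1.6 = 8.2°C per km
Height above start = (27.88 − 12.3) / 8.2 = 1.9 km
LCL altitude = 100 m + 1900 m = 2000 m

2000 m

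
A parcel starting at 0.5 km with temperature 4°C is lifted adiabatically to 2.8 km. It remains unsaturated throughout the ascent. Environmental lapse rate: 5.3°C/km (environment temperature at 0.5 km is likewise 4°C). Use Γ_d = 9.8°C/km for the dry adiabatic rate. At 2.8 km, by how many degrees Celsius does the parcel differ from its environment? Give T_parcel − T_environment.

Parcel:
  500 → 2800 m (dry, 9.8°C/km): ΔT = -9.8 × 2.3 = -22.54°C → T = -18.54°C
Environment:
  500 → 2800 m (environment, 5.3°C/km): ΔT = -5.3 × 2.3 = -12.19°C → T = -8.19°C
T_parcel − T_env = -18.54 − (-8.19) = -10.35°C

-10.35°C (parcel cooler than environment)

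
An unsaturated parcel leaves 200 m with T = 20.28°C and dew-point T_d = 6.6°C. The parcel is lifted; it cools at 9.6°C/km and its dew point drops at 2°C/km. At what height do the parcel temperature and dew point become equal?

T and T_d converge at 9.6 − 2 = 7.6°C per km
Height above start = (20.28 − 6.6) / 7.6 = 1.8 km
LCL altitude = 200 m + 1800 m = 2000 m

2000 m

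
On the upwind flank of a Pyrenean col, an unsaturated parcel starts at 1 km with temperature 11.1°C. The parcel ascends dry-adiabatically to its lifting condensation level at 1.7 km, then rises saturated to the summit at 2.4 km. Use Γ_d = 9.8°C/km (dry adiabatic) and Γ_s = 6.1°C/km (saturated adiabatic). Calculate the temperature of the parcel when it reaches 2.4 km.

Dry to 1700 m: -9.8 × 0.7 km = -6.86°C, so T = 4.24°C.
Saturated to 2400 m: -6.1 × 0.7 km = -4.27°C, so T = -0.03°C.

-0.03°C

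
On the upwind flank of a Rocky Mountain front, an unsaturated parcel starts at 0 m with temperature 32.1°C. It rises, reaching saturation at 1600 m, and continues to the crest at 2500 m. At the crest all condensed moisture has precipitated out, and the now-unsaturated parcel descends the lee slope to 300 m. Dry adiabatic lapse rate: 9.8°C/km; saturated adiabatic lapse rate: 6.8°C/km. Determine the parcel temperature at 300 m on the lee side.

31.86°C

0–1600 m, dry: Δz = 1.6 km ⇒ ΔT = -15.68°C; T = 16.42°C
1600–2500 m, saturated: Δz = 0.9 km ⇒ ΔT = -6.12°C; T = 10.3°C
2500–300 m, dry descent: Δz = 2.2 km ⇒ ΔT = +21.56°C; T = 31.86°C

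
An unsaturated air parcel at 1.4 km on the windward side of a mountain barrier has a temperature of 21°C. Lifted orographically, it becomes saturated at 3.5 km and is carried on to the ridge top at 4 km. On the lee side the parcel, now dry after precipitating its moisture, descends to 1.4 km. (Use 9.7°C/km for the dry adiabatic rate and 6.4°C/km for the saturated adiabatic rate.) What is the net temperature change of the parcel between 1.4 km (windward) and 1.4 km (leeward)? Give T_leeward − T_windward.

From 1400 m to 3500 m (dry): cools by 9.7 × 2.1 = 20.37°C, giving 0.63°C.
From 3500 m to 4000 m (saturated): cools by 6.4 × 0.5 = 3.2°C, giving -2.57°C.
From 4000 m to 1400 m (dry descent): warms by 9.7 × 2.6 = 25.22°C, giving 22.65°C.
Net change vs windward start: 22.65 − 21 = +1.65°C

+1.65°C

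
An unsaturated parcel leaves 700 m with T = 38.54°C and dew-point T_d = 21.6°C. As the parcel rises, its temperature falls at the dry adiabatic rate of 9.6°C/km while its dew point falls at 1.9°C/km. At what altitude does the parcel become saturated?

2900 m

T and T_d converge at 9.6 − 1.9 = 7.7°C per km
Height above start = (38.54 − 21.6) / 7.7 = 2.2 km
LCL altitude = 700 m + 2200 m = 2900 m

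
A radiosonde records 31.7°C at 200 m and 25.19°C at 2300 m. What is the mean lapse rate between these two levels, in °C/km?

3.1°C/km

Γ = −ΔT/Δz = (31.7 − 25.19) / (2300 − 200) m
  = 6.51°C / 2.1 km = 3.1°C/km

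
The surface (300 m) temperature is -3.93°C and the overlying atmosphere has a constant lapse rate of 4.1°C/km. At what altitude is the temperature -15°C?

3000 m

Height above start = (-3.93 − (-15)) / 4.1 = 2.7 km
Altitude = 300 m + 2700 m = 3000 m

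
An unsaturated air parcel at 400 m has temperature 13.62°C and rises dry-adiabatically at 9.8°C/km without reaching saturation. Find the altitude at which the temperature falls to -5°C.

2300 m

Height above start = (13.62 − (-5)) / 9.8 = 1.9 km
Altitude = 400 m + 1900 m = 2300 m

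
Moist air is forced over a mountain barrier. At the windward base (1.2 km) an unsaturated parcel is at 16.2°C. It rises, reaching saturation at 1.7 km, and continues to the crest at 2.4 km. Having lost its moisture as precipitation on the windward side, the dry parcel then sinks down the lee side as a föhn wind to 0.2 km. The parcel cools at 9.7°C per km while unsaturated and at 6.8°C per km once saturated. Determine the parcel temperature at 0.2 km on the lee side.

27.93°C

1200 → 1700 m (dry, 9.7°C/km): ΔT = -9.7 × 0.5 = -4.85°C → T = 11.35°C
1700 → 2400 m (saturated, 6.8°C/km): ΔT = -6.8 × 0.7 = -4.76°C → T = 6.59°C
2400 → 200 m (dry descent, 9.7°C/km): ΔT = +9.7 × 2.2 = +21.34°C → T = 27.93°C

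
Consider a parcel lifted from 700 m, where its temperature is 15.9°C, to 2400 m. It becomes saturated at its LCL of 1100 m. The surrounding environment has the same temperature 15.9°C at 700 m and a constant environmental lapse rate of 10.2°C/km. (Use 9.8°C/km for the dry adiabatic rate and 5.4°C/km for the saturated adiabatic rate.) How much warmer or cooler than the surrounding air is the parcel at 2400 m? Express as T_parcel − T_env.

Parcel:
  Dry to 1100 m: -9.8 × 0.4 km = -3.92°C, so T = 11.98°C.
  Saturated to 2400 m: -5.4 × 1.3 km = -7.02°C, so T = 4.96°C.
Environment:
  Environment to 2400 m: -10.2 × 1.7 km = -17.34°C, so T = -1.44°C.
T_parcel − T_env = 4.96 − (-1.44) = +6.4°C

+6.4°C (parcel warmer than environment)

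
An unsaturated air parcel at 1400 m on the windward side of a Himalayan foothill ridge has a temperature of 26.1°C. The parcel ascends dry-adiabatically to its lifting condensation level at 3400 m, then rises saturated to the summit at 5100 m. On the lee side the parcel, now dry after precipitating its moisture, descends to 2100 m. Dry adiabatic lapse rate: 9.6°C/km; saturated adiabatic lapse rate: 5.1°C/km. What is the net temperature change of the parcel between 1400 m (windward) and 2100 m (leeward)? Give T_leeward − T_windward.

1400 → 3400 m (dry, 9.6°C/km): ΔT = -9.6 × 2 = -19.2°C → T = 6.9°C
3400 → 5100 m (saturated, 5.1°C/km): ΔT = -5.1 × 1.7 = -8.67°C → T = -1.77°C
5100 → 2100 m (dry descent, 9.6°C/km): ΔT = +9.6 × 3 = +28.8°C → T = 27.03°C
Net change vs windward start: 27.03 − 26.1 = +0.93°C

+0.93°C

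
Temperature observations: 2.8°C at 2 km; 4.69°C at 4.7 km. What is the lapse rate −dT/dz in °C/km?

-0.7°C/km

Γ = −ΔT/Δz = (2.8 − 4.69) / (4700 − 2000) m
  = -1.89°C / 2.7 km = -0.7°C/km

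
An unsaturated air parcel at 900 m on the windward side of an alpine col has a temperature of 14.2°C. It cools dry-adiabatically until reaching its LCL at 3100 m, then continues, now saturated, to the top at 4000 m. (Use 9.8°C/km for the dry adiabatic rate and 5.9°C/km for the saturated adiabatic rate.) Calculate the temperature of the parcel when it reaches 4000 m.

900 → 3100 m (dry, 9.8°C/km): ΔT = -9.8 × 2.2 = -21.56°C → T = -7.36°C
3100 → 4000 m (saturated, 5.9°C/km): ΔT = -5.9 × 0.9 = -5.31°C → T = -12.67°C

-12.67°C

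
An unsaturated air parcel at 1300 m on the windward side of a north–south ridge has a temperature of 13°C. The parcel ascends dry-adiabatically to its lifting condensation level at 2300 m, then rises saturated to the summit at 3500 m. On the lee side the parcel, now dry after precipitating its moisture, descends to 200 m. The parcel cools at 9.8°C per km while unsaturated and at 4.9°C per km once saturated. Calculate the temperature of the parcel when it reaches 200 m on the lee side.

29.66°C

From 1300 m to 2300 m (dry): cools by 9.8 × 1 = 9.8°C, giving 3.2°C.
From 2300 m to 3500 m (saturated): cools by 4.9 × 1.2 = 5.88°C, giving -2.68°C.
From 3500 m to 200 m (dry descent): warms by 9.8 × 3.3 = 32.34°C, giving 29.66°C.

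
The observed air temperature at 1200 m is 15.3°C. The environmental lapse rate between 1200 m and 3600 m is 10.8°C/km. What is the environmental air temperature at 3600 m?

-10.62°C

1200 → 3600 m (environmental, 10.8°C/km): ΔT = -10.8 × 2.4 = -25.92°C → T = -10.62°C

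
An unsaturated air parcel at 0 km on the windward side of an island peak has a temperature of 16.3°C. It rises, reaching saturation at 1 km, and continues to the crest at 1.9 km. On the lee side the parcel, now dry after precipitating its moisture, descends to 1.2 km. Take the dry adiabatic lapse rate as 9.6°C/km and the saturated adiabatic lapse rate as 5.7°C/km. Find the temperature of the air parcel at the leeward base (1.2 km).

0–1000 m, dry: Δz = 1 km ⇒ ΔT = -9.6°C; T = 6.7°C
1000–1900 m, saturated: Δz = 0.9 km ⇒ ΔT = -5.13°C; T = 1.57°C
1900–1200 m, dry descent: Δz = 0.7 km ⇒ ΔT = +6.72°C; T = 8.29°C

8.29°C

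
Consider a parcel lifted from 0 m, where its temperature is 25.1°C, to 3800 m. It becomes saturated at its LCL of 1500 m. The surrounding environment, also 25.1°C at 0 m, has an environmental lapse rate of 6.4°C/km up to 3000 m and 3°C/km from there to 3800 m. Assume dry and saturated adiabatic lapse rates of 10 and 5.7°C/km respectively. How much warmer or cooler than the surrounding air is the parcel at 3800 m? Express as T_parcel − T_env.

Parcel:
  Dry to 1500 m: -10 × 1.5 km = -15°C, so T = 10.1°C.
  Saturated to 3800 m: -5.7 × 2.3 km = -13.11°C, so T = -3.01°C.
Environment:
  Environment, lower layer to 3000 m: -6.4 × 3 km = -19.2°C, so T = 5.9°C.
  Environment, upper layer to 3800 m: -3 × 0.8 km = -2.4°C, so T = 3.5°C.
T_parcel − T_env = -3.01 − 3.5 = -6.51°C

-6.51°C (parcel cooler than environment)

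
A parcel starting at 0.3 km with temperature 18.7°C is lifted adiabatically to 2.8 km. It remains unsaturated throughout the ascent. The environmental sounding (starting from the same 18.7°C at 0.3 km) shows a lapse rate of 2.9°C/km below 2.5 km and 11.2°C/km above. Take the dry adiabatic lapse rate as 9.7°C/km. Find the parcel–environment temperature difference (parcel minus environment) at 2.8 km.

-14.51°C (parcel cooler than environment)

Parcel:
  300 → 2800 m (dry, 9.7°C/km): ΔT = -9.7 × 2.5 = -24.25°C → T = -5.55°C
Environment:
  300 → 2500 m (environment, lower layer, 2.9°C/km): ΔT = -2.9 × 2.2 = -6.38°C → T = 12.32°C
  2500 → 2800 m (environment, upper layer, 11.2°C/km): ΔT = -11.2 × 0.3 = -3.36°C → T = 8.96°C
T_parcel − T_env = -5.55 − 8.96 = -14.51°C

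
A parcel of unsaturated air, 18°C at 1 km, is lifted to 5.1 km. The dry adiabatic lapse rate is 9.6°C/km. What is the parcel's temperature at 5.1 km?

-21.36°C

From 1000 m to 5100 m (dry adiabatic): cools by 9.6 × 4.1 = 39.36°C, giving -21.36°C.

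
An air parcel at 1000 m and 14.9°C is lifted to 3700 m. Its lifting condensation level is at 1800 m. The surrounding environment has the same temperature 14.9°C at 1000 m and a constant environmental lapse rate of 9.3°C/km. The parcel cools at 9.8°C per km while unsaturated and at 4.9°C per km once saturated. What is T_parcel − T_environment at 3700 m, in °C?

Parcel:
  1000–1800 m, dry: Δz = 0.8 km ⇒ ΔT = -7.84°C; T = 7.06°C
  1800–3700 m, saturated: Δz = 1.9 km ⇒ ΔT = -9.31°C; T = -2.25°C
Environment:
  1000–3700 m, environment: Δz = 2.7 km ⇒ ΔT = -25.11°C; T = -10.21°C
T_parcel − T_env = -2.25 − (-10.21) = +7.96°C

+7.96°C (parcel warmer than environment)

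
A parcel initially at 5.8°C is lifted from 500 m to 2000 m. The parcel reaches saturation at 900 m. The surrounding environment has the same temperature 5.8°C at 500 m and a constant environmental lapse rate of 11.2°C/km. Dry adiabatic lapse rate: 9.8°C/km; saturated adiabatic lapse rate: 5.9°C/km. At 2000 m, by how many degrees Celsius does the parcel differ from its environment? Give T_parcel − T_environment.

Parcel:
  500 → 900 m (dry, 9.8°C/km): ΔT = -9.8 × 0.4 = -3.92°C → T = 1.88°C
  900 → 2000 m (saturated, 5.9°C/km): ΔT = -5.9 × 1.1 = -6.49°C → T = -4.61°C
Environment:
  500 → 2000 m (environment, 11.2°C/km): ΔT = -11.2 × 1.5 = -16.8°C → T = -11°C
T_parcel − T_env = -4.61 − (-11) = +6.39°C

+6.39°C (parcel warmer than environment)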